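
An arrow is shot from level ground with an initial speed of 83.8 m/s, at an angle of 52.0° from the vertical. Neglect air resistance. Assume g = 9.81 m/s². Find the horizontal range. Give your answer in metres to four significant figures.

vₓ = 83.80 sin 52.0° = 66.04 m/s; v_y0 = 83.80 cos 52.0° = 51.59 m/s.
Time aloft: T = 2 v_y0 / g = 2 × 51.59 / 9.81 = 10.52 s.
Horizontal distance R = vₓ T = 66.04 × 10.52 = 694.6 m.

694.6 m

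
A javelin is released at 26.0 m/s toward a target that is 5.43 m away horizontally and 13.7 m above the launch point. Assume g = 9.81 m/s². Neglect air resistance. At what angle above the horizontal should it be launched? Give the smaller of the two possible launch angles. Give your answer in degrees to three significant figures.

Trajectory: y = x tanθ − g x² (1 + tan²θ)/(2v₀²). With x = 5.43, y = 13.7, v₀ = 26.0, g = 9.81:
0.2139 tan²θ − 5.43 tanθ + (13.91) = 0.
tanθ = [5.43 ± √(5.43² − 4 × 0.2139 × (13.91))] / (2 × 0.2139) = (5.43 ± 4.193) / 0.4279, giving tanθ = 2.892 or 22.49.
θ = 70.93° or 87.45°; the smaller is 70.93°.

70.9°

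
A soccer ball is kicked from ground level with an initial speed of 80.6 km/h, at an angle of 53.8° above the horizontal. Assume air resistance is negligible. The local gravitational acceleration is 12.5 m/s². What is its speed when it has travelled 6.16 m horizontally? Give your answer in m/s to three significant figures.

18.0 m/s

Convert: 80.6 km/h = 80.6/3.6 = 22.39 m/s.
Horizontal component vₓ = 22.39 cos 53.8° = 13.22 m/s; vertical v_y0 = 22.39 sin 53.8° = 18.07 m/s.
At x = 6.16 m, t = x/vₓ = 6.16/13.22 = 0.4659 s.
Vertical velocity there: v_y = v_y0 − g t = 18.07 − 12.5 × 0.4659 = 12.24 m/s.
Speed: √(vₓ² + v_y²) = √(13.22² + 12.24²) = 18.02 m/s.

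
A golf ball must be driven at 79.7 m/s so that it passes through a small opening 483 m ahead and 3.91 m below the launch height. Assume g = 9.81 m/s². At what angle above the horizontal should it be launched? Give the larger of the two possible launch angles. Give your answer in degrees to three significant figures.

66.0°

Trajectory: y = x tanθ − g x² (1 + tan²θ)/(2v₀²). With x = 483, y = −3.91, v₀ = 79.7, g = 9.81:
180.1 tan²θ − 483 tanθ + (176.2) = 0.
tanθ = [483 ± √(483² − 4 × 180.1 × (176.2))] / (2 × 180.1) = (483 ± 326.0) / 360.3, giving tanθ = 0.4357 or 2.246.
θ = 23.54° or 66.00°; the larger is 66.00°.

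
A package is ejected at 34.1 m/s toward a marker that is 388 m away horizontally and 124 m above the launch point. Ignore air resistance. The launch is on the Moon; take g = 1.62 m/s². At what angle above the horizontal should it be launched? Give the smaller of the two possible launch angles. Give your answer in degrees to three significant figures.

36.4°

Trajectory: y = x tanθ − g x² (1 + tan²θ)/(2v₀²). With x = 388, y = 124, v₀ = 34.1, g = 1.62:
104.9 tan²θ − 388 tanθ + (228.9) = 0.
tanθ = [388 ± √(388² − 4 × 104.9 × (228.9))] / (2 × 104.9) = (388 ± 233.5) / 209.7, giving tanθ = 0.7365 or 2.963.
θ = 36.37° or 71.35°; the smaller is 36.37°.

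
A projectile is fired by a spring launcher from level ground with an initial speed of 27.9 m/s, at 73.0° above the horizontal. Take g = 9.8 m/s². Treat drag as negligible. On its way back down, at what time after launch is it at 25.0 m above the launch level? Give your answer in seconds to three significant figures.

4.24 s

Resolve: vₓ = 27.90 cos 73.0° = 8.157 m/s and v_y0 = 27.90 sin 73.0° = 26.68 m/s.
Set y = v_y0 t − ½ g t² = 25.0: 4.900 t² − 26.68 t + 25.0 = 0.
t = [26.68 ± √(26.68² − 2·9.80·25.0)] / 9.80 = (26.68 ± 14.90) / 9.80, so t = 1.203 s or t = 4.242 s.
The descending-branch root is 4.242 s.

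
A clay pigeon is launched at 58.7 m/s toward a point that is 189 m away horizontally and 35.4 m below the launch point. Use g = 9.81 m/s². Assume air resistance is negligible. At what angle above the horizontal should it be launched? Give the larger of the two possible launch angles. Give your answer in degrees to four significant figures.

Trajectory: y = x tanθ − g x² (1 + tan²θ)/(2v₀²). With x = 189, y = −35.4, v₀ = 58.7, g = 9.81:
50.85 tan²θ − 189 tanθ + (15.45) = 0.
tanθ = [189 ± √(189² − 4 × 50.85 × (15.45))] / (2 × 50.85) = (189 ± 180.5) / 101.7, giving tanθ = 0.08362 or 3.633.
θ = 4.780° or 74.61°; the larger is 74.61°.

74.61°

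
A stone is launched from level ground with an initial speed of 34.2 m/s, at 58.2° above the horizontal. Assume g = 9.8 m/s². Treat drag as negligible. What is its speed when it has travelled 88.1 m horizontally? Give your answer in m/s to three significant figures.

vₓ = 34.20 cos 58.2° = 18.02 m/s; v_y0 = 34.20 sin 58.2° = 29.07 m/s.
At x = 88.1 m, t = x/vₓ = 88.1/18.02 = 4.888 s.
Vertical velocity there: v_y = v_y0 − g t = 29.07 − 9.80 × 4.888 = −18.84 m/s.
Speed: √(vₓ² + v_y²) = √(18.02² + 18.84²) = 26.07 m/s.

26.1 m/s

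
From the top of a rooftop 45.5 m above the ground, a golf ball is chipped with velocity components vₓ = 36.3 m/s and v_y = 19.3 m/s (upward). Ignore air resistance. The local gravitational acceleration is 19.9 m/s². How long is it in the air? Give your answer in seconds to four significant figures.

With up positive and y = 0 at the ground: y(t) = 45.5 + (19.30) t − 9.950 t². Setting y = 0 and taking the positive root: t = [19.30 + √(19.30² + 2·19.9·45.5)] / 19.9 = (19.30 + 46.73) / 19.9 = 3.318 s.

3.318 s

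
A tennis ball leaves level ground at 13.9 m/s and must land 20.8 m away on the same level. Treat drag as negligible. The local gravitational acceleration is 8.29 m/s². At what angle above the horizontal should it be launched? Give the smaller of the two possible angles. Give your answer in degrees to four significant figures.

From R = (v₀²/g) sin 2θ: sin 2θ = 8.29 × 20.8 / 193.21 = 0.8925.
2θ = 63.18° or 180° − 63.18° = 116.8°, so θ = 31.59° or 58.41°.
The smaller angle is 31.59°.

31.59°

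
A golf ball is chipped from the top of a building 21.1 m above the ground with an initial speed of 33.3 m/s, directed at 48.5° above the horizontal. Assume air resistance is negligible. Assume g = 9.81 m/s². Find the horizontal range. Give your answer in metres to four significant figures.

Resolve: vₓ = 33.30 cos 48.5° = 22.07 m/s and v_y0 = 33.30 sin 48.5° = 24.94 m/s.
With up positive and y = 0 at the ground: y(t) = 21.1 + (24.94) t − 4.905 t². Setting y = 0 and taking the positive root: t = [24.94 + √(24.94² + 2·9.81·21.1)] / 9.81 = (24.94 + 32.19) / 9.81 = 5.823 s.
Horizontal distance: R = vₓ t = 22.07 × 5.823 = 128.5 m.

128.5 m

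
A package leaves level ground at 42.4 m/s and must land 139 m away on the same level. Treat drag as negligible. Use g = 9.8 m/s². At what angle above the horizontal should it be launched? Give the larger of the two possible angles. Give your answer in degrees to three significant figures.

65.4°

From R = (v₀²/g) sin 2θ: sin 2θ = 9.80 × 139 / 1797.8 = 0.7577.
2θ = 49.26° or 180° − 49.26° = 130.7°, so θ = 24.63° or 65.37°.
The larger angle is 65.37°.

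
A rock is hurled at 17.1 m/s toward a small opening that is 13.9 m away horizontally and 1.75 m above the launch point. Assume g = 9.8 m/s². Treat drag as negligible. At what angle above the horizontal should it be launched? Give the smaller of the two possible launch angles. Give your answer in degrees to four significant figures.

21.56°

Trajectory: y = x tanθ − g x² (1 + tan²θ)/(2v₀²). With x = 13.9, y = 1.75, v₀ = 17.1, g = 9.80:
3.238 tan²θ − 13.9 tanθ + (4.988) = 0.
tanθ = [13.9 ± √(13.9² − 4 × 3.238 × (4.988))] / (2 × 3.238) = (13.9 ± 11.34) / 6.475, giving tanθ = 0.3952 or 3.898.
θ = 21.56° or 75.61°; the smaller is 21.56°.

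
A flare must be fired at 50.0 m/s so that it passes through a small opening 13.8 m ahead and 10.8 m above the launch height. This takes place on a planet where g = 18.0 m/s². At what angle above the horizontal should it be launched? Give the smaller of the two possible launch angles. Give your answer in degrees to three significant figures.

Trajectory: y = x tanθ − g x² (1 + tan²θ)/(2v₀²). With x = 13.8, y = 10.8, v₀ = 50.0, g = 18.0:
0.6856 tan²θ − 13.8 tanθ + (11.49) = 0.
tanθ = [13.8 ± √(13.8² − 4 × 0.6856 × (11.49))] / (2 × 0.6856) = (13.8 ± 12.61) / 1.371, giving tanθ = 0.8699 or 19.26.
θ = 41.02° or 87.03°; the smaller is 41.02°.

41.0°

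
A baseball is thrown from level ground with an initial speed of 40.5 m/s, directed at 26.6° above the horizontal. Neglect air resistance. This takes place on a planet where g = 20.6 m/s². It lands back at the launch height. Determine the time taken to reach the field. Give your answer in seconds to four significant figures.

vₓ = 40.50 cos 26.6° = 36.21 m/s; v_y0 = 40.50 sin 26.6° = 18.13 m/s.
Time of flight on level ground: T = 2 v_y0 / g = 2 × 18.13 / 20.6 = 1.761 s.

1.761 s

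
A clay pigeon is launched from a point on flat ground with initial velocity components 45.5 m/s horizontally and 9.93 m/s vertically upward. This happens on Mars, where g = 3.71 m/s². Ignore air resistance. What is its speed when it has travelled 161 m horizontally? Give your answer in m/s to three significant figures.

45.6 m/s

At x = 161 m, t = x/vₓ = 161/45.50 = 3.538 s.
Vertical velocity there: v_y = v_y0 − g t = 9.930 − 3.71 × 3.538 = −3.198 m/s.
Speed: √(vₓ² + v_y²) = √(45.50² + 3.198²) = 45.61 m/s.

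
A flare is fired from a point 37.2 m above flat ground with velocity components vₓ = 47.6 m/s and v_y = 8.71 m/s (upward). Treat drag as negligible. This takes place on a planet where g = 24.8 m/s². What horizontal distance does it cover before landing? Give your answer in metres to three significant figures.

With up positive and y = 0 at the ground: y(t) = 37.2 + (8.710) t − 12.40 t². Setting y = 0 and taking the positive root: t = [8.710 + √(8.710² + 2·24.8·37.2)] / 24.8 = (8.710 + 43.83) / 24.8 = 2.119 s.
Horizontal distance: R = vₓ t = 47.60 × 2.119 = 100.8 m.

101 m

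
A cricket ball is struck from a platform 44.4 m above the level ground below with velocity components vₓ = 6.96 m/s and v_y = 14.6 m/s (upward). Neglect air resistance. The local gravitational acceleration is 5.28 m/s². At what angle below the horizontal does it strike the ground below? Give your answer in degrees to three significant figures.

75.1°

The projectile lands when y = 44.4 + (14.60) t − ½·5.28·t² = 0. Positive root: t = (14.60 + √(14.60² + 2·5.28·44.4)) / 5.28 = (14.60 + 26.12) / 5.28 = 7.711 s.
At impact: v_y = v_y0 − g t = −26.12 m/s; vₓ = 6.960 m/s.
Angle below horizontal: arctan(|v_y|/vₓ) = arctan(26.12/6.960) = 75.08°.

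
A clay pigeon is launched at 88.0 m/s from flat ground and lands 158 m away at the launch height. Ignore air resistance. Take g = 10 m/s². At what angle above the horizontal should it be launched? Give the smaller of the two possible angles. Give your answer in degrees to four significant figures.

From R = (v₀²/g) sin 2θ: sin 2θ = 10.0 × 158 / 7744.0 = 0.2040.
2θ = 11.77° or 180° − 11.77° = 168.2°, so θ = 5.886° or 84.11°.
The smaller angle is 5.886°.

5.886°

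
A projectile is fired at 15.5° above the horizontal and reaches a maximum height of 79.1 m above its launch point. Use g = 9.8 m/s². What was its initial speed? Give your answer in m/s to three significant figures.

147 m/s

At the peak v_y = 0, so v_y0 = √(2gH) = √(2 × 9.80 × 79.1) = 39.37 m/s.
v_y0 = v₀ sin θ ⇒ v₀ = 39.37 / sin 15.5° = 147.3 m/s.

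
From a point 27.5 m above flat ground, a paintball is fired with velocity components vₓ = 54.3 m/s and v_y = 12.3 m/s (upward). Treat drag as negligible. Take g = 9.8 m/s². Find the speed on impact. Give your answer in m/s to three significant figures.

60.3 m/s

With up positive and y = 0 at the ground: y(t) = 27.5 + (12.30) t − 4.900 t². Setting y = 0 and taking the positive root: t = [12.30 + √(12.30² + 2·9.80·27.5)] / 9.80 = (12.30 + 26.27) / 9.80 = 3.936 s.
Vertical velocity at impact: v_y = v_y0 − g t = 12.30 − 9.80 × 3.936 = −26.27 m/s.
Speed: |v| = √(vₓ² + v_y²) = √(54.30² + 26.27²) = 60.32 m/s.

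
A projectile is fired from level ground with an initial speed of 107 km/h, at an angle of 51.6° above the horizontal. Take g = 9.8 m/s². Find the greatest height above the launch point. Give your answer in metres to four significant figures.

27.68 m

Convert: 107 km/h = 107/3.6 = 29.72 m/s.
vₓ = 29.72 cos 51.6° = 18.46 m/s; v_y0 = 29.72 sin 51.6° = 23.29 m/s.
Maximum height: H = v_y0² / (2g) = 23.29² / (2 × 9.80) = 27.68 m.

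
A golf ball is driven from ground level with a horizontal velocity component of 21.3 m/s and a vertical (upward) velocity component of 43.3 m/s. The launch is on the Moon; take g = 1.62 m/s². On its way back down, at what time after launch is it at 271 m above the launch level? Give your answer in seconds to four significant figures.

Set y = v_y0 t − ½ g t² = 271: 0.8100 t² − 43.30 t + 271 = 0.
Quadratic formula: t = (43.30 ± √996.85) / 1.62 = (43.30 ± 31.57) / 1.62 → t = 7.239 s or 46.22 s.
The descending-branch root is 46.22 s.

46.22 s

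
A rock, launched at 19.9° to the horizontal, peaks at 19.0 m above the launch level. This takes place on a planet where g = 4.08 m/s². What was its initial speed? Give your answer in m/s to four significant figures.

At the peak v_y = 0, so v_y0 = √(2gH) = √(2 × 4.08 × 19.0) = 12.45 m/s.
v_y0 = v₀ sin θ ⇒ v₀ = 12.45 / sin 19.9° = 36.58 m/s.

36.58 m/s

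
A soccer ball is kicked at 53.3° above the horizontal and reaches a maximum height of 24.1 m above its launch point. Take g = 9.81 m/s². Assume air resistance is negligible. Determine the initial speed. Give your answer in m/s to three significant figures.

27.1 m/s

At the peak v_y = 0, so v_y0 = √(2gH) = √(2 × 9.81 × 24.1) = 21.74 m/s.
v_y0 = v₀ sin θ ⇒ v₀ = 21.74 / sin 53.3° = 27.12 m/s.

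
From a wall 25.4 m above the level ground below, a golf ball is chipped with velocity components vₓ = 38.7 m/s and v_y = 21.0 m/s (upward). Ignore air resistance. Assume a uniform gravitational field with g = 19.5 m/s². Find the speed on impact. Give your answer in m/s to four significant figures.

With up positive and y = 0 at the ground: y(t) = 25.4 + (21.00) t − 9.750 t². Setting y = 0 and taking the positive root: t = [21.00 + √(21.00² + 2·19.5·25.4)] / 19.5 = (21.00 + 37.84) / 19.5 = 3.017 s.
Vertical velocity at impact: v_y = v_y0 − g t = 21.00 − 19.5 × 3.017 = −37.84 m/s.
Speed: |v| = √(vₓ² + v_y²) = √(38.70² + 37.84²) = 54.12 m/s.

54.12 m/s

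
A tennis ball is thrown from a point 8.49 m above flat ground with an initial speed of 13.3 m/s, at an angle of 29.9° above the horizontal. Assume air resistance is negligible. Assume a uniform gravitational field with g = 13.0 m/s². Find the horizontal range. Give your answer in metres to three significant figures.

vₓ = 13.30 cos 29.9° = 11.53 m/s; v_y0 = 13.30 sin 29.9° = 6.630 m/s.
The projectile lands when y = 8.49 + (6.630) t − ½·13.0·t² = 0. Positive root: t = (6.630 + √(6.630² + 2·13.0·8.49)) / 13.0 = (6.630 + 16.27) / 13.0 = 1.761 s.
Horizontal distance: R = vₓ t = 11.53 × 1.761 = 20.31 m.

20.3 m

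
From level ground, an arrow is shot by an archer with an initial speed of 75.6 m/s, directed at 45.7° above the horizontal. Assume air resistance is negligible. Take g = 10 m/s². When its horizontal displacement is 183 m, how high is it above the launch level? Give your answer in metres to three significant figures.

Components: vₓ = 75.60 cos 45.7° = 52.80 m/s, v_y0 = 75.60 sin 45.7° = 54.11 m/s.
Time to reach x = 183 m: t = x/vₓ = 183/52.80 = 3.466 s.
Height: y = v_y0 t − ½ g t² = 54.11 × 3.466 − 5.000 × 3.466² = 187.5 − 60.06 = 127.5 m.

127 m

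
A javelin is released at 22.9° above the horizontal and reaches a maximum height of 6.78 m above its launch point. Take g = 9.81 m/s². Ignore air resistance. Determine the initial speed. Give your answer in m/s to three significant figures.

At the peak v_y = 0, so v_y0 = √(2gH) = √(2 × 9.81 × 6.78) = 11.53 m/s.
v_y0 = v₀ sin θ ⇒ v₀ = 11.53 / sin 22.9° = 29.64 m/s.

29.6 m/s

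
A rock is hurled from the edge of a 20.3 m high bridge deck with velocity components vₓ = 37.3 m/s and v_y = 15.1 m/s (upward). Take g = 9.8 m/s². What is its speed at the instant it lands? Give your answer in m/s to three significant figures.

44.9 m/s

The projectile lands when y = 20.3 + (15.10) t − ½·9.80·t² = 0. Positive root: t = (15.10 + √(15.10² + 2·9.80·20.3)) / 9.80 = (15.10 + 25.02) / 9.80 = 4.094 s.
Vertical velocity at impact: v_y = v_y0 − g t = 15.10 − 9.80 × 4.094 = −25.02 m/s.
Speed: |v| = √(vₓ² + v_y²) = √(37.30² + 25.02²) = 44.91 m/s.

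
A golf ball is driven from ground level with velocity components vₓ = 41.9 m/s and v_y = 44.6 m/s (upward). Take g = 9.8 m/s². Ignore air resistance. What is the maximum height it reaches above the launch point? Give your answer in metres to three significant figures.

Peak height H = v_y0² / (2g) = 1989.2 / 19.60 = 101.5 m.

101 m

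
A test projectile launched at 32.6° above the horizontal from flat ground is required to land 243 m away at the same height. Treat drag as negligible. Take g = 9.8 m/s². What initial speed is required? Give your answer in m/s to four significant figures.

51.22 m/s

Level-ground range: R = v₀² sin(2θ)/g, so v₀ = √(gR / sin 2θ).
v₀ = √(9.80 × 243 / sin 65.20°) = √(2381 / 0.9078) = √2623.3 = 51.22 m/s.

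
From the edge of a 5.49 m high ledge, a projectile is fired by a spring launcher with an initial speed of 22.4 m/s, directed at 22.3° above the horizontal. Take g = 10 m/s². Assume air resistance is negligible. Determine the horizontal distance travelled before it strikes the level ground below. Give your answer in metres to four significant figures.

vₓ = 22.40 cos 22.3° = 20.72 m/s; v_y0 = 22.40 sin 22.3° = 8.500 m/s.
The projectile lands when y = 5.49 + (8.500) t − ½·10.0·t² = 0. Positive root: t = (8.500 + √(8.500² + 2·10.0·5.49)) / 10.0 = (8.500 + 13.49) / 10.0 = 2.199 s.
Horizontal distance: R = vₓ t = 20.72 × 2.199 = 45.58 m.

45.58 m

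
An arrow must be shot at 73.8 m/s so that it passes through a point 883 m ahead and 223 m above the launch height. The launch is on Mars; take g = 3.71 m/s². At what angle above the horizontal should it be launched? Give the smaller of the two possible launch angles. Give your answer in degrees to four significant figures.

Trajectory: y = x tanθ − g x² (1 + tan²θ)/(2v₀²). With x = 883, y = 223, v₀ = 73.8, g = 3.71:
265.6 tan²θ − 883 tanθ + (488.6) = 0.
tanθ = [883 ± √(883² − 4 × 265.6 × (488.6))] / (2 × 265.6) = (883 ± 510.6) / 531.1, giving tanθ = 0.7011 or 2.624.
θ = 35.04° or 69.14°; the smaller is 35.04°.

35.04°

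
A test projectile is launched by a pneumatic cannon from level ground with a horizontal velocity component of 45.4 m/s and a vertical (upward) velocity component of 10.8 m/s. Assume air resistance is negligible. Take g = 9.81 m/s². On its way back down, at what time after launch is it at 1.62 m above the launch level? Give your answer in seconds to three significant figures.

Height y(t) = 10.80 t − 4.905 t² = 1.62 gives 4.905 t² − 10.80 t + 1.62 = 0.
Quadratic formula: t = (10.80 ± √84.856) / 9.81 = (10.80 ± 9.212) / 9.81 → t = 0.1619 s or 2.040 s.
The descending-branch root is 2.040 s.

2.04 s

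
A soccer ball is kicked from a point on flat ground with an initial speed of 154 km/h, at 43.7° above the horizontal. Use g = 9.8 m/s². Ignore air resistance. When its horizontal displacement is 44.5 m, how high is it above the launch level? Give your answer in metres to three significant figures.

32.4 m

Convert: 154 km/h = 154/3.6 = 42.78 m/s.
Horizontal component vₓ = 42.78 cos 43.7° = 30.93 m/s; vertical v_y0 = 42.78 sin 43.7° = 29.55 m/s.
Time to reach x = 44.5 m: t = x/vₓ = 44.5/30.93 = 1.439 s.
Height: y = v_y0 t − ½ g t² = 29.55 × 1.439 − 4.900 × 1.439² = 42.53 − 10.14 = 32.38 m.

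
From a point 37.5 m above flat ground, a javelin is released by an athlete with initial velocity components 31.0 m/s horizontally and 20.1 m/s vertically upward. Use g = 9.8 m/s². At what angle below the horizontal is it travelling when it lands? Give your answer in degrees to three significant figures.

47.4°

The projectile lands when y = 37.5 + (20.10) t − ½·9.80·t² = 0. Positive root: t = (20.10 + √(20.10² + 2·9.80·37.5)) / 9.80 = (20.10 + 33.75) / 9.80 = 5.495 s.
At impact: v_y = v_y0 − g t = −33.75 m/s; vₓ = 31.00 m/s.
Angle below horizontal: arctan(|v_y|/vₓ) = arctan(33.75/31.00) = 47.43°.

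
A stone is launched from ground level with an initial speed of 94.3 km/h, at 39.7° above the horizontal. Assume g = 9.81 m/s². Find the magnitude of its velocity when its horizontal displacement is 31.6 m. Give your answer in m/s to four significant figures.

Convert: 94.3 km/h = 94.3/3.6 = 26.19 m/s.
Components: vₓ = 26.19 cos 39.7° = 20.15 m/s, v_y0 = 26.19 sin 39.7° = 16.73 m/s.
x = vₓ t ⇒ t = 31.6/20.15 = 1.568 s.
Vertical velocity there: v_y = v_y0 − g t = 16.73 − 9.81 × 1.568 = 1.351 m/s.
Speed: √(vₓ² + v_y²) = √(20.15² + 1.351²) = 20.20 m/s.

20.20 m/s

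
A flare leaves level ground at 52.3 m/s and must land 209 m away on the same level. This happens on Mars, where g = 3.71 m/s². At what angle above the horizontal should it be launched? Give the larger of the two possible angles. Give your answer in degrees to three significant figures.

81.8°

R = v₀² sin 2θ / g gives sin 2θ = gR/v₀² = 3.71·209/52.3² = 0.2835.
2θ = 16.47° or 180° − 16.47° = 163.5°, so θ = 8.234° or 81.77°.
The larger angle is 81.77°.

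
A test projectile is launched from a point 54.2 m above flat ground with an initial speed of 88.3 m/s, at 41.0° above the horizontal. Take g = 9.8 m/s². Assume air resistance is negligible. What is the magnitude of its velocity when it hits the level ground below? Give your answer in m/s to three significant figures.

94.1 m/s

Components: vₓ = 88.30 cos 41.0° = 66.64 m/s, v_y0 = 88.30 sin 41.0° = 57.93 m/s.
Vertical motion (up positive, ground at y = 0): 4.900 t² − (57.93) t − 54.2 = 0, so t = (57.93 + √(57.93² + 2·9.80·54.2)) / 9.80 = (57.93 + 66.47) / 9.80 = 12.69 s.
Vertical velocity at impact: v_y = v_y0 − g t = 57.93 − 9.80 × 12.69 = −66.47 m/s.
Speed: |v| = √(vₓ² + v_y²) = √(66.64² + 66.47²) = 94.12 m/s.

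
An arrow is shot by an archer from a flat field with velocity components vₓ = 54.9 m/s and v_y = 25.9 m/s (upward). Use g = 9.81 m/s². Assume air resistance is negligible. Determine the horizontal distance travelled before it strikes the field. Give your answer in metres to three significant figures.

290 m

Time aloft: T = 2 v_y0 / g = 2 × 25.90 / 9.81 = 5.280 s.
Range: R = vₓ T = 54.90 × 5.280 = 289.9 m.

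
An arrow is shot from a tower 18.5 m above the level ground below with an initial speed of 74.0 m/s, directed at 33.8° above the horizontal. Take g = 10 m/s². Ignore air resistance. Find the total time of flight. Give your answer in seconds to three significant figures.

Components: vₓ = 74.00 cos 33.8° = 61.49 m/s, v_y0 = 74.00 sin 33.8° = 41.17 m/s.
Vertical motion (up positive, ground at y = 0): 5.000 t² − (41.17) t − 18.5 = 0, so t = (41.17 + √(41.17² + 2·10.0·18.5)) / 10.0 = (41.17 + 45.44) / 10.0 = 8.660 s.

8.66 s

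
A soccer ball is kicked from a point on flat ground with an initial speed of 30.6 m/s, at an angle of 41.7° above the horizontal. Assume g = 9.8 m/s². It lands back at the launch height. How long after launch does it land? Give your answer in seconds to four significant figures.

Components: vₓ = 30.60 cos 41.7° = 22.85 m/s, v_y0 = 30.60 sin 41.7° = 20.36 m/s.
It returns to y = 0 when t = 2 v_y0 / g = 2(20.36)/9.80 = 4.154 s.

4.154 s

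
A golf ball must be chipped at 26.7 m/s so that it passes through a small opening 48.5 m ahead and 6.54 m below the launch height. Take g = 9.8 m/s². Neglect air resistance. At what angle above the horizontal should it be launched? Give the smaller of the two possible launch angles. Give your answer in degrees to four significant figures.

12.07°

Trajectory: y = x tanθ − g x² (1 + tan²θ)/(2v₀²). With x = 48.5, y = −6.54, v₀ = 26.7, g = 9.80:
16.17 tan²θ − 48.5 tanθ + (9.628) = 0.
tanθ = [48.5 ± √(48.5² − 4 × 16.17 × (9.628))] / (2 × 16.17) = (48.5 ± 41.59) / 32.34, giving tanθ = 0.2137 or 2.786.
θ = 12.07° or 70.26°; the smaller is 12.07°.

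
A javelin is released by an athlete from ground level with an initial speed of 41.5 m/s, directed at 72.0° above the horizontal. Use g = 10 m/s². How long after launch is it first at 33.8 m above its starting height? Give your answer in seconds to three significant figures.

0.977 s

Components: vₓ = 41.50 cos 72.0° = 12.82 m/s, v_y0 = 41.50 sin 72.0° = 39.47 m/s.
Set y = v_y0 t − ½ g t² = 33.8: 5.000 t² − 39.47 t + 33.8 = 0.
t = [39.47 ± √(39.47² − 2·10.0·33.8)] / 10.0 = (39.47 ± 29.69) / 10.0, so t = 0.9774 s or t = 6.916 s.
The first (ascending) time is 0.9774 s.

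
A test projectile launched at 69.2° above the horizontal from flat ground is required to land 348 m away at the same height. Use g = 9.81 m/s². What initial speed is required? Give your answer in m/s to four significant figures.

On level ground R = v₀² sin 2θ / g ⇒ v₀ = √(gR / sin 2θ).
v₀ = √(9.81 × 348 / sin 138.4°) = √(3414 / 0.6639) = √5142.0 = 71.71 m/s.

71.71 m/s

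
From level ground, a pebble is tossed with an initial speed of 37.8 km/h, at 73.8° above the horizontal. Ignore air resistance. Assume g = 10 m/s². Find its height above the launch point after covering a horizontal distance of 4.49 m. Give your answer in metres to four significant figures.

3.708 m

Convert: 37.8 km/h = 37.8/3.6 = 10.50 m/s.
vₓ = 10.50 cos 73.8° = 2.929 m/s; v_y0 = 10.50 sin 73.8° = 10.08 m/s.
At x = 4.49 m, t = x/vₓ = 4.49/2.929 = 1.533 s.
Height: y = v_y0 t − ½ g t² = 10.08 × 1.533 − 5.000 × 1.533² = 15.45 − 11.75 = 3.708 m.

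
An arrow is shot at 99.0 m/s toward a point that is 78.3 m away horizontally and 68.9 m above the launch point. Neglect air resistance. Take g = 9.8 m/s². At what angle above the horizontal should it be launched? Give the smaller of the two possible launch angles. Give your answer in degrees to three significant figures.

43.7°

Trajectory: y = x tanθ − g x² (1 + tan²θ)/(2v₀²). With x = 78.3, y = 68.9, v₀ = 99.0, g = 9.80:
3.065 tan²θ − 78.3 tanθ + (71.97) = 0.
tanθ = [78.3 ± √(78.3² − 4 × 3.065 × (71.97))] / (2 × 3.065) = (78.3 ± 72.45) / 6.130, giving tanθ = 0.9548 or 24.59.
θ = 43.67° or 87.67°; the smaller is 43.67°.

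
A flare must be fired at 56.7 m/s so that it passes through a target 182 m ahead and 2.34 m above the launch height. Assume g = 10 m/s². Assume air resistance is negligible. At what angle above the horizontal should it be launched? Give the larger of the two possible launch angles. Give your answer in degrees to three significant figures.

72.7°

Trajectory: y = x tanθ − g x² (1 + tan²θ)/(2v₀²). With x = 182, y = 2.34, v₀ = 56.7, g = 10.0:
51.52 tan²θ − 182 tanθ + (53.86) = 0.
tanθ = [182 ± √(182² − 4 × 51.52 × (53.86))] / (2 × 51.52) = (182 ± 148.4) / 103.0, giving tanθ = 0.3260 or 3.207.
θ = 18.06° or 72.68°; the larger is 72.68°.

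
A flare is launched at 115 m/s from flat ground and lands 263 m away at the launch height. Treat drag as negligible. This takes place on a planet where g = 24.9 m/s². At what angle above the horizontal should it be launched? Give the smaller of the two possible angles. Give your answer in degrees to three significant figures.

R = v₀² sin 2θ / g gives sin 2θ = gR/v₀² = 24.9·263/115² = 0.4952.
2θ = 29.68° or 180° − 29.68° = 150.3°, so θ = 14.84° or 75.16°.
The smaller angle is 14.84°.

14.8°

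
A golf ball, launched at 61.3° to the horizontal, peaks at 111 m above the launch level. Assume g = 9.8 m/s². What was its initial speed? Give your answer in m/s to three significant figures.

At the peak v_y = 0, so v_y0 = √(2gH) = √(2 × 9.80 × 111) = 46.64 m/s.
v_y0 = v₀ sin θ ⇒ v₀ = 46.64 / sin 61.3° = 53.18 m/s.

53.2 m/s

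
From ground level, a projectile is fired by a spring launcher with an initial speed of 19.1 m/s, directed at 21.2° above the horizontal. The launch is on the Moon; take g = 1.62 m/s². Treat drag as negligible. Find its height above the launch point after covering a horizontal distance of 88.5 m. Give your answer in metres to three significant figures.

vₓ = 19.10 cos 21.2° = 17.81 m/s; v_y0 = 19.10 sin 21.2° = 6.907 m/s.
Time to reach x = 88.5 m: t = x/vₓ = 88.5/17.81 = 4.970 s.
Height: y = v_y0 t − ½ g t² = 6.907 × 4.970 − 0.8100 × 4.970² = 34.33 − 20.01 = 14.32 m.

14.3 m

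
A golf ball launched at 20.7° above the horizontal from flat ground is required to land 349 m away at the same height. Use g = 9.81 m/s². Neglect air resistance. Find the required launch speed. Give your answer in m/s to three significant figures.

72.0 m/s

On level ground R = v₀² sin 2θ / g ⇒ v₀ = √(gR / sin 2θ).
v₀ = √(9.81 × 349 / sin 41.40°) = √(3424 / 0.6613) = √5177.1 = 71.95 m/s.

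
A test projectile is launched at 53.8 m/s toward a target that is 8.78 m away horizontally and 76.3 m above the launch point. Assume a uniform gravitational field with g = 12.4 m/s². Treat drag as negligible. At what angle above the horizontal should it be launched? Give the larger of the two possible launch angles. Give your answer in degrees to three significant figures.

Trajectory: y = x tanθ − g x² (1 + tan²θ)/(2v₀²). With x = 8.78, y = 76.3, v₀ = 53.8, g = 12.4:
0.1651 tan²θ − 8.78 tanθ + (76.47) = 0.
tanθ = [8.78 ± √(8.78² − 4 × 0.1651 × (76.47))] / (2 × 0.1651) = (8.78 ± 5.156) / 0.3303, giving tanθ = 10.97 or 42.20.
θ = 84.79° or 88.64°; the larger is 88.64°.

88.6°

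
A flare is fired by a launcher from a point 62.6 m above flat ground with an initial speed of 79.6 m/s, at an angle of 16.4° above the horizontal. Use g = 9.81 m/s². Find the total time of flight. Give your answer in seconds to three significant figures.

6.53 s

Resolve: vₓ = 79.60 cos 16.4° = 76.36 m/s and v_y0 = 79.60 sin 16.4° = 22.47 m/s.
Vertical motion (up positive, ground at y = 0): 4.905 t² − (22.47) t − 62.6 = 0, so t = (22.47 + √(22.47² + 2·9.81·62.6)) / 9.81 = (22.47 + 41.63) / 9.81 = 6.535 s.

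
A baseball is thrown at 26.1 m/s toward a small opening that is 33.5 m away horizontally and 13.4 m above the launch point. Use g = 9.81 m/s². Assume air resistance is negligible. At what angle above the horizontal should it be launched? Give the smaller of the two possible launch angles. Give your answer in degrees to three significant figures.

38.4°

Trajectory: y = x tanθ − g x² (1 + tan²θ)/(2v₀²). With x = 33.5, y = 13.4, v₀ = 26.1, g = 9.81:
8.081 tan²θ − 33.5 tanθ + (21.48) = 0.
tanθ = [33.5 ± √(33.5² − 4 × 8.081 × (21.48))] / (2 × 8.081) = (33.5 ± 20.69) / 16.16, giving tanθ = 0.7928 or 3.353.
θ = 38.41° or 73.39°; the smaller is 38.41°.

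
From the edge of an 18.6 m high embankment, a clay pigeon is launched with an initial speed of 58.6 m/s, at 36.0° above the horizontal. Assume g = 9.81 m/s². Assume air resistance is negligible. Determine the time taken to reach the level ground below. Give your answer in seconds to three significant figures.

7.53 s

Resolve: vₓ = 58.60 cos 36.0° = 47.41 m/s and v_y0 = 58.60 sin 36.0° = 34.44 m/s.
Vertical motion (up positive, ground at y = 0): 4.905 t² − (34.44) t − 18.6 = 0, so t = (34.44 + √(34.44² + 2·9.81·18.6)) / 9.81 = (34.44 + 39.39) / 9.81 = 7.526 s.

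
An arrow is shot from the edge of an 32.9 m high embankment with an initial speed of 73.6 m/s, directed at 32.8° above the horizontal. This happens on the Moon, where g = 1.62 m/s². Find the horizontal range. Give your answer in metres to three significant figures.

3100 m

Resolve: vₓ = 73.60 cos 32.8° = 61.87 m/s and v_y0 = 73.60 sin 32.8° = 39.87 m/s.
With up positive and y = 0 at the ground: y(t) = 32.9 + (39.87) t − 0.8100 t². Setting y = 0 and taking the positive root: t = [39.87 + √(39.87² + 2·1.62·32.9)] / 1.62 = (39.87 + 41.18) / 1.62 = 50.03 s.
Horizontal distance: R = vₓ t = 61.87 × 50.03 = 3095 m.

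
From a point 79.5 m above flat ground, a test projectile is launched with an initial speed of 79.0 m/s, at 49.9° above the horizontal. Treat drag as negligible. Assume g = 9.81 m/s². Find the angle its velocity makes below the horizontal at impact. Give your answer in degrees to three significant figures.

54.8°

vₓ = 79.00 cos 49.9° = 50.89 m/s; v_y0 = 79.00 sin 49.9° = 60.43 m/s.
Vertical motion (up positive, ground at y = 0): 4.905 t² − (60.43) t − 79.5 = 0, so t = (60.43 + √(60.43² + 2·9.81·79.5)) / 9.81 = (60.43 + 72.19) / 9.81 = 13.52 s.
At impact: v_y = v_y0 − g t = −72.19 m/s; vₓ = 50.89 m/s.
Angle below horizontal: arctan(|v_y|/vₓ) = arctan(72.19/50.89) = 54.82°.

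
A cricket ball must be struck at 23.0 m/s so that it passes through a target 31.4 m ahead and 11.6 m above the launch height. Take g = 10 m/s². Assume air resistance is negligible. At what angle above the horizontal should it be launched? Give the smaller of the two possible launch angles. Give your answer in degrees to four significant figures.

Trajectory: y = x tanθ − g x² (1 + tan²θ)/(2v₀²). With x = 31.4, y = 11.6, v₀ = 23.0, g = 10.0:
9.319 tan²θ − 31.4 tanθ + (20.92) = 0.
tanθ = [31.4 ± √(31.4² − 4 × 9.319 × (20.92))] / (2 × 9.319) = (31.4 ± 14.36) / 18.64, giving tanθ = 0.9143 or 2.455.
θ = 42.44° or 67.84°; the smaller is 42.44°.

42.44°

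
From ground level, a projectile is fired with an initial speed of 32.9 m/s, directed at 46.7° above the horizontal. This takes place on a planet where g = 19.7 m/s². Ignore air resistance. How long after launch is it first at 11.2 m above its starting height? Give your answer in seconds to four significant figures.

0.6322 s

vₓ = 32.90 cos 46.7° = 22.56 m/s; v_y0 = 32.90 sin 46.7° = 23.94 m/s.
Height y(t) = 23.94 t − 9.850 t² = 11.2 gives 9.850 t² − 23.94 t + 11.2 = 0.
Quadratic formula: t = (23.94 ± √132.02) / 19.7 = (23.94 ± 11.49) / 19.7 → t = 0.6322 s or 1.799 s.
The first (ascending) time is 0.6322 s.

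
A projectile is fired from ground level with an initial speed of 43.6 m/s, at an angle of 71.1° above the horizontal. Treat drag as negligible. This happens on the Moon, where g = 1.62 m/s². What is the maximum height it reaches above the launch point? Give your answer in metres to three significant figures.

525 m

Components: vₓ = 43.60 cos 71.1° = 14.12 m/s, v_y0 = 43.60 sin 71.1° = 41.25 m/s.
At the apex v_y = 0, so H = v_y0²/(2g) = 41.25²/3.240 = 525.2 m.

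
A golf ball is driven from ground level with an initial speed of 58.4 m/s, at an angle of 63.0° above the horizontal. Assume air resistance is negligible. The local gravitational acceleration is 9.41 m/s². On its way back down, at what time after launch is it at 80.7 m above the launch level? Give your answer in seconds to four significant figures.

Resolve: vₓ = 58.40 cos 63.0° = 26.51 m/s and v_y0 = 58.40 sin 63.0° = 52.03 m/s.
Set y = v_y0 t − ½ g t² = 80.7: 4.705 t² − 52.03 t + 80.7 = 0.
Quadratic formula: t = (52.03 ± √1188.8) / 9.41 = (52.03 ± 34.48) / 9.41 → t = 1.866 s or 9.194 s.
The descending-branch root is 9.194 s.

9.194 s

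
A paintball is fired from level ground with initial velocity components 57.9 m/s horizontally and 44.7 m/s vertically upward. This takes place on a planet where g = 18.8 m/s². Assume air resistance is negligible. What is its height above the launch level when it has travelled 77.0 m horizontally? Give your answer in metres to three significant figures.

42.8 m

At x = 77.0 m, t = x/vₓ = 77.0/57.90 = 1.330 s.
Height: y = v_y0 t − ½ g t² = 44.70 × 1.330 − 9.400 × 1.330² = 59.45 − 16.62 = 42.82 m.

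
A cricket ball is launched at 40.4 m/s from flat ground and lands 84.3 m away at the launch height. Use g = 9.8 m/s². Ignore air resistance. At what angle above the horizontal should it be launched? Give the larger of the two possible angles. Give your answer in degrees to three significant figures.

From R = (v₀²/g) sin 2θ: sin 2θ = 9.80 × 84.3 / 1632.2 = 0.5062.
2θ = 30.41° or 180° − 30.41° = 149.6°, so θ = 15.20° or 74.80°.
The larger angle is 74.80°.

74.8°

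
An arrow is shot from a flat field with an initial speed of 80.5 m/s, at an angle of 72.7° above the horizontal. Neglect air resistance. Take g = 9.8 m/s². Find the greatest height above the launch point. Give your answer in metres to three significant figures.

301 m

Resolve: vₓ = 80.50 cos 72.7° = 23.94 m/s and v_y0 = 80.50 sin 72.7° = 76.86 m/s.
Peak height H = v_y0² / (2g) = 5907.2 / 19.60 = 301.4 m.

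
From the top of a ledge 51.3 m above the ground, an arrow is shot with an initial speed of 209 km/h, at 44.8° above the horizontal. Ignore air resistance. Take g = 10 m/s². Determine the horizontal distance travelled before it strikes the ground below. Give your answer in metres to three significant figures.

Convert: 209 km/h = 209/3.6 = 58.06 m/s.
vₓ = 58.06 cos 44.8° = 41.19 m/s; v_y0 = 58.06 sin 44.8° = 40.91 m/s.
With up positive and y = 0 at the ground: y(t) = 51.3 + (40.91) t − 5.000 t². Setting y = 0 and taking the positive root: t = [40.91 + √(40.91² + 2·10.0·51.3)] / 10.0 = (40.91 + 51.96) / 10.0 = 9.286 s.
Horizontal distance: R = vₓ t = 41.19 × 9.286 = 382.5 m.

383 m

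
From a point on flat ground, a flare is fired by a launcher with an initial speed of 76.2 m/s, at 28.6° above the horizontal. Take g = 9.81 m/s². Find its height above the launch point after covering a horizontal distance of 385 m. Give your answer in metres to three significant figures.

47.5 m

vₓ = 76.20 cos 28.6° = 66.90 m/s; v_y0 = 76.20 sin 28.6° = 36.48 m/s.
x = vₓ t ⇒ t = 385/66.90 = 5.755 s.
Height: y = v_y0 t − ½ g t² = 36.48 × 5.755 − 4.905 × 5.755² = 209.9 − 162.4 = 47.47 m.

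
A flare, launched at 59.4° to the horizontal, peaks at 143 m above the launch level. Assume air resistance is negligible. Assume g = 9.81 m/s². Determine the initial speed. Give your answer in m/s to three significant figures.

61.5 m/s

At the peak v_y = 0, so v_y0 = √(2gH) = √(2 × 9.81 × 143) = 52.97 m/s.
v_y0 = v₀ sin θ ⇒ v₀ = 52.97 / sin 59.4° = 61.54 m/s.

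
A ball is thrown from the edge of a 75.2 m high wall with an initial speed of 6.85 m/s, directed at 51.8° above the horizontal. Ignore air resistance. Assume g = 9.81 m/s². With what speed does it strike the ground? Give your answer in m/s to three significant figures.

39.0 m/s

Components: vₓ = 6.850 cos 51.8° = 4.236 m/s, v_y0 = 6.850 sin 51.8° = 5.383 m/s.
Vertical motion (up positive, ground at y = 0): 4.905 t² − (5.383) t − 75.2 = 0, so t = (5.383 + √(5.383² + 2·9.81·75.2)) / 9.81 = (5.383 + 38.79) / 9.81 = 4.503 s.
Vertical velocity at impact: v_y = v_y0 − g t = 5.383 − 9.81 × 4.503 = −38.79 m/s.
Speed: |v| = √(vₓ² + v_y²) = √(4.236² + 38.79²) = 39.02 m/s.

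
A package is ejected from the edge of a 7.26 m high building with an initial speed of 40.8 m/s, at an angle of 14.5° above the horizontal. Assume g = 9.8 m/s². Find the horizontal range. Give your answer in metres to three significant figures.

vₓ = 40.80 cos 14.5° = 39.50 m/s; v_y0 = 40.80 sin 14.5° = 10.22 m/s.
Vertical motion (up positive, ground at y = 0): 4.900 t² − (10.22) t − 7.26 = 0, so t = (10.22 + √(10.22² + 2·9.80·7.26)) / 9.80 = (10.22 + 15.71) / 9.80 = 2.645 s.
Horizontal distance: R = vₓ t = 39.50 × 2.645 = 104.5 m.

104 m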